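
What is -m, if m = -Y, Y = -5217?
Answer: -5217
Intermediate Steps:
m = 5217 (m = -1*(-5217) = 5217)
-m = -1*5217 = -5217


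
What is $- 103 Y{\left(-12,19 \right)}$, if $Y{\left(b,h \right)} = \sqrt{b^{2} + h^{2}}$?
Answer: $- 103 \sqrt{505} \approx -2314.6$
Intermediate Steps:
$- 103 Y{\left(-12,19 \right)} = - 103 \sqrt{\left(-12\right)^{2} + 19^{2}} = - 103 \sqrt{144 + 361} = - 103 \sqrt{505}$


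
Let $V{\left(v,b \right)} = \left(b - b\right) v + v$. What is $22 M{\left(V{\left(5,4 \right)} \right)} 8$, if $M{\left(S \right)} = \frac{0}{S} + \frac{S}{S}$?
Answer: $176$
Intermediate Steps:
$V{\left(v,b \right)} = v$ ($V{\left(v,b \right)} = 0 v + v = 0 + v = v$)
$M{\left(S \right)} = 1$ ($M{\left(S \right)} = 0 + 1 = 1$)
$22 M{\left(V{\left(5,4 \right)} \right)} 8 = 22 \cdot 1 \cdot 8 = 22 \cdot 8 = 176$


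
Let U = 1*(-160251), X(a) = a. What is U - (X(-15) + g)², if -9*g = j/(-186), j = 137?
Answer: -449691182005/2802276 ≈ -1.6047e+5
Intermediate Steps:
U = -160251
g = 137/1674 (g = -137/(9*(-186)) = -137*(-1)/(9*186) = -⅑*(-137/186) = 137/1674 ≈ 0.081840)
U - (X(-15) + g)² = -160251 - (-15 + 137/1674)² = -160251 - (-24973/1674)² = -160251 - 1*623650729/2802276 = -160251 - 623650729/2802276 = -449691182005/2802276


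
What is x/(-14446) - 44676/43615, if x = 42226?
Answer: -1243538243/315031145 ≈ -3.9473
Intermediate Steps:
x/(-14446) - 44676/43615 = 42226/(-14446) - 44676/43615 = 42226*(-1/14446) - 44676*1/43615 = -21113/7223 - 44676/43615 = -1243538243/315031145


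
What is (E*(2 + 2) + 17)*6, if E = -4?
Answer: 6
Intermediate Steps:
(E*(2 + 2) + 17)*6 = (-4*(2 + 2) + 17)*6 = (-4*4 + 17)*6 = (-16 + 17)*6 = 1*6 = 6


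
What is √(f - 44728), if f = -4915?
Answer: I*√49643 ≈ 222.81*I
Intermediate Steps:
√(f - 44728) = √(-4915 - 44728) = √(-49643) = I*√49643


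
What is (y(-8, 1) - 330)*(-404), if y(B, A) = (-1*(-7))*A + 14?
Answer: 124836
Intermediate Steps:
y(B, A) = 14 + 7*A (y(B, A) = 7*A + 14 = 14 + 7*A)
(y(-8, 1) - 330)*(-404) = ((14 + 7*1) - 330)*(-404) = ((14 + 7) - 330)*(-404) = (21 - 330)*(-404) = -309*(-404) = 124836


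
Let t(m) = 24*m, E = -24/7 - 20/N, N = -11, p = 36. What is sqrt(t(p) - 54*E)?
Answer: 18*sqrt(17402)/77 ≈ 30.838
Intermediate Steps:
E = -124/77 (E = -24/7 - 20/(-11) = -24*1/7 - 20*(-1/11) = -24/7 + 20/11 = -124/77 ≈ -1.6104)
sqrt(t(p) - 54*E) = sqrt(24*36 - 54*(-124/77)) = sqrt(864 + 6696/77) = sqrt(73224/77) = 18*sqrt(17402)/77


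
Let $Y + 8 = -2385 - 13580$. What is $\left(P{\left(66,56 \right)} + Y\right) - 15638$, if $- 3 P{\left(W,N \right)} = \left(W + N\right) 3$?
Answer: $-31733$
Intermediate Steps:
$P{\left(W,N \right)} = - N - W$ ($P{\left(W,N \right)} = - \frac{\left(W + N\right) 3}{3} = - \frac{\left(N + W\right) 3}{3} = - \frac{3 N + 3 W}{3} = - N - W$)
$Y = -15973$ ($Y = -8 - 15965 = -15973$)
$\left(P{\left(66,56 \right)} + Y\right) - 15638 = \left(\left(\left(-1\right) 56 - 66\right) - 15973\right) - 15638 = \left(\left(-56 - 66\right) - 15973\right) - 15638 = \left(-122 - 15973\right) - 15638 = -16095 - 15638 = -31733$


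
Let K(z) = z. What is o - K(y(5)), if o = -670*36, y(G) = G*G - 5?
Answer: -24140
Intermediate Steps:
y(G) = -5 + G**2 (y(G) = G**2 - 5 = -5 + G**2)
o = -24120
o - K(y(5)) = -24120 - (-5 + 5**2) = -24120 - (-5 + 25) = -24120 - 1*20 = -24120 - 20 = -24140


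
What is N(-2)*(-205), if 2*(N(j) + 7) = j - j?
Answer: 1435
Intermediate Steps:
N(j) = -7 (N(j) = -7 + (j - j)/2 = -7 + (1/2)*0 = -7 + 0 = -7)
N(-2)*(-205) = -7*(-205) = 1435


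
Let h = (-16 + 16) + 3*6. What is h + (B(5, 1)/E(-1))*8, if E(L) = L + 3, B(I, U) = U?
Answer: 22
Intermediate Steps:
h = 18 (h = 0 + 18 = 18)
E(L) = 3 + L
h + (B(5, 1)/E(-1))*8 = 18 + (1/(3 - 1))*8 = 18 + (1/2)*8 = 18 + (1*(½))*8 = 18 + (½)*8 = 18 + 4 = 22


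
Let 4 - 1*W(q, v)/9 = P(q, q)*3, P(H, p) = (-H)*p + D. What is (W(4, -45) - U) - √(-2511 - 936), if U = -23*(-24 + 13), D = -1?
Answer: 242 - 3*I*√383 ≈ 242.0 - 58.711*I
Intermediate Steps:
P(H, p) = -1 - H*p (P(H, p) = (-H)*p - 1 = -H*p - 1 = -1 - H*p)
W(q, v) = 63 + 27*q² (W(q, v) = 36 - 9*(-1 - q*q)*3 = 36 - 9*(-1 - q²)*3 = 36 - 9*(-3 - 3*q²) = 36 + (27 + 27*q²) = 63 + 27*q²)
U = 253 (U = -23*(-11) = 253)
(W(4, -45) - U) - √(-2511 - 936) = ((63 + 27*4²) - 1*253) - √(-2511 - 936) = ((63 + 27*16) - 253) - √(-3447) = ((63 + 432) - 253) - 3*I*√383 = (495 - 253) - 3*I*√383 = 242 - 3*I*√383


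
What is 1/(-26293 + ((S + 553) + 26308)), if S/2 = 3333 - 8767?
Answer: -1/10300 ≈ -9.7087e-5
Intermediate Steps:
S = -10868 (S = 2*(3333 - 8767) = 2*(-5434) = -10868)
1/(-26293 + ((S + 553) + 26308)) = 1/(-26293 + ((-10868 + 553) + 26308)) = 1/(-26293 + (-10315 + 26308)) = 1/(-26293 + 15993) = 1/(-10300) = -1/10300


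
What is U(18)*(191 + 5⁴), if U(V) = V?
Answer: 14688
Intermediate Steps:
U(18)*(191 + 5⁴) = 18*(191 + 5⁴) = 18*(191 + 625) = 18*816 = 14688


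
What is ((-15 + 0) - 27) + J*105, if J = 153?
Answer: 16023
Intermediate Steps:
((-15 + 0) - 27) + J*105 = ((-15 + 0) - 27) + 153*105 = (-15 - 27) + 16065 = -42 + 16065 = 16023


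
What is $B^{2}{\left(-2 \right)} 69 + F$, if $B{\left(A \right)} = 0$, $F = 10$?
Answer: $10$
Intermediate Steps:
$B^{2}{\left(-2 \right)} 69 + F = 0^{2} \cdot 69 + 10 = 0 \cdot 69 + 10 = 0 + 10 = 10$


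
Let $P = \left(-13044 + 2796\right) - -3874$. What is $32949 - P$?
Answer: $39323$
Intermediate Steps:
$P = -6374$ ($P = -10248 + \left(-3086 + 6960\right) = -10248 + 3874 = -6374$)
$32949 - P = 32949 - -6374 = 32949 + 6374 = 39323$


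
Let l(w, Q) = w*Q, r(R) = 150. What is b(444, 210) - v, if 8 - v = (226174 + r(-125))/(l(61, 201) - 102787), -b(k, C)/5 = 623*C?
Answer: -29609266716/45263 ≈ -6.5416e+5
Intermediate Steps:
b(k, C) = -3115*C
l(w, Q) = Q*w
v = 475266/45263 (v = 8 - (226174 + 150)/(201*61 - 102787) = 8 - 226324/(12261 - 102787) = 8 - 226324/(-90526) = 8 - 226324*(-1)/90526 = 8 - 1*(-113162/45263) = 8 + 113162/45263 = 475266/45263 ≈ 10.500)
b(444, 210) - v = -3115*210 - 1*475266/45263 = -654150 - 475266/45263 = -29609266716/45263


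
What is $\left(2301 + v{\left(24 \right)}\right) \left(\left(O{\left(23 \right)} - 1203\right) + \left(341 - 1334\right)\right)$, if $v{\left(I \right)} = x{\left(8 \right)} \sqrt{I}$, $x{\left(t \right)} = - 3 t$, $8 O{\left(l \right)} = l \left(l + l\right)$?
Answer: $- \frac{18994755}{4} + 99060 \sqrt{6} \approx -4.506 \cdot 10^{6}$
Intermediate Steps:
$O{\left(l \right)} = \frac{l^{2}}{4}$ ($O{\left(l \right)} = \frac{l \left(l + l\right)}{8} = \frac{l 2 l}{8} = \frac{2 l^{2}}{8} = \frac{l^{2}}{4}$)
$v{\left(I \right)} = - 24 \sqrt{I}$ ($v{\left(I \right)} = \left(-3\right) 8 \sqrt{I} = - 24 \sqrt{I}$)
$\left(2301 + v{\left(24 \right)}\right) \left(\left(O{\left(23 \right)} - 1203\right) + \left(341 - 1334\right)\right) = \left(2301 - 24 \sqrt{24}\right) \left(\left(\frac{23^{2}}{4} - 1203\right) + \left(341 - 1334\right)\right) = \left(2301 - 24 \cdot 2 \sqrt{6}\right) \left(\left(\frac{1}{4} \cdot 529 - 1203\right) + \left(341 - 1334\right)\right) = \left(2301 - 48 \sqrt{6}\right) \left(\left(\frac{529}{4} - 1203\right) - 993\right) = \left(2301 - 48 \sqrt{6}\right) \left(- \frac{4283}{4} - 993\right) = \left(2301 - 48 \sqrt{6}\right) \left(- \frac{8255}{4}\right) = - \frac{18994755}{4} + 99060 \sqrt{6}$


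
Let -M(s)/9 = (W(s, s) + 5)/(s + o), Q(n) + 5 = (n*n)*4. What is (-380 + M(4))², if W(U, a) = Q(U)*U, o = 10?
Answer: 56085121/196 ≈ 2.8615e+5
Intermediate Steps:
Q(n) = -5 + 4*n² (Q(n) = -5 + (n*n)*4 = -5 + n²*4 = -5 + 4*n²)
W(U, a) = U*(-5 + 4*U²) (W(U, a) = (-5 + 4*U²)*U = U*(-5 + 4*U²))
M(s) = -9*(5 + s*(-5 + 4*s²))/(10 + s) (M(s) = -9*(s*(-5 + 4*s²) + 5)/(s + 10) = -9*(5 + s*(-5 + 4*s²))/(10 + s))
(-380 + M(4))² = (-380 + 9*(-5 - 4*4³ + 5*4)/(10 + 4))² = (-380 + 9*(-5 - 4*64 + 20)/14)² = (-380 + 9*(1/14)*(-5 - 256 + 20))² = (-380 + 9*(1/14)*(-241))² = (-380 - 2169/14)² = (-7489/14)² = 56085121/196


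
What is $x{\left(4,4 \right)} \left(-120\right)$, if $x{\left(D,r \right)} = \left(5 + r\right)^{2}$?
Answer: $-9720$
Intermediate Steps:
$x{\left(4,4 \right)} \left(-120\right) = \left(5 + 4\right)^{2} \left(-120\right) = 9^{2} \left(-120\right) = 81 \left(-120\right) = -9720$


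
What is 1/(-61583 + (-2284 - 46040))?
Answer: -1/109907 ≈ -9.0986e-6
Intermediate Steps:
1/(-61583 + (-2284 - 46040)) = 1/(-61583 - 48324) = 1/(-109907) = -1/109907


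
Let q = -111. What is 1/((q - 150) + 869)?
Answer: 1/608 ≈ 0.0016447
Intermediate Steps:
1/((q - 150) + 869) = 1/((-111 - 150) + 869) = 1/(-261 + 869) = 1/608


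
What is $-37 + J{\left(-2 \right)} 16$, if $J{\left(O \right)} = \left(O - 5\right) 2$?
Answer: $-261$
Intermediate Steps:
$J{\left(O \right)} = -10 + 2 O$ ($J{\left(O \right)} = \left(-5 + O\right) 2 = -10 + 2 O$)
$-37 + J{\left(-2 \right)} 16 = -37 + \left(-10 + 2 \left(-2\right)\right) 16 = -37 + \left(-10 - 4\right) 16 = -37 - 224 = -261$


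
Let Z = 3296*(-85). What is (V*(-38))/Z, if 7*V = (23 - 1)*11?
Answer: 2299/490280 ≈ 0.0046892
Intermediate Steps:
V = 242/7 (V = ((23 - 1)*11)/7 = (22*11)/7 = (1/7)*242 = 242/7 ≈ 34.571)
Z = -280160
(V*(-38))/Z = ((242/7)*(-38))/(-280160) = -9196/7*(-1/280160) = 2299/490280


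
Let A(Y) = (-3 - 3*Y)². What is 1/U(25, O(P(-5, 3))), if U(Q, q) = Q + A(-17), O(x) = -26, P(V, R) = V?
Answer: 1/2329 ≈ 0.00042937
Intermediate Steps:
U(Q, q) = 2304 + Q (U(Q, q) = Q + 9*(1 - 17)² = Q + 9*(-16)² = Q + 9*256 = Q + 2304 = 2304 + Q)
1/U(25, O(P(-5, 3))) = 1/(2304 + 25) = 1/2329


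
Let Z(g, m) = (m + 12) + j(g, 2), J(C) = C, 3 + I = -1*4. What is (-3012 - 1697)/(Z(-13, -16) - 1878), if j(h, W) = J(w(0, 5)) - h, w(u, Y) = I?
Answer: 4709/1876 ≈ 2.5101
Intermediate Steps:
I = -7 (I = -3 - 1*4 = -3 - 4 = -7)
w(u, Y) = -7
j(h, W) = -7 - h
Z(g, m) = 5 + m - g (Z(g, m) = (m + 12) + (-7 - g) = (12 + m) + (-7 - g) = 5 + m - g)
(-3012 - 1697)/(Z(-13, -16) - 1878) = (-3012 - 1697)/((5 - 16 - 1*(-13)) - 1878) = -4709/((5 - 16 + 13) - 1878) = -4709/(2 - 1878) = -4709/(-1876) = -4709*(-1/1876) = 4709/1876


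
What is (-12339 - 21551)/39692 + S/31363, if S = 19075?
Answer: -152883585/622430098 ≈ -0.24562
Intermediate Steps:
(-12339 - 21551)/39692 + S/31363 = (-12339 - 21551)/39692 + 19075/31363 = -33890*1/39692 + 19075*(1/31363) = -16945/19846 + 19075/31363 = -152883585/622430098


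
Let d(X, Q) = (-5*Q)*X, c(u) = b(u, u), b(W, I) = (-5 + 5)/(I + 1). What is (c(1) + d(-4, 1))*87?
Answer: 1740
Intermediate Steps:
b(W, I) = 0 (b(W, I) = 0/(1 + I) = 0)
c(u) = 0
d(X, Q) = -5*Q*X
(c(1) + d(-4, 1))*87 = (0 - 5*1*(-4))*87 = (0 + 20)*87 = 20*87 = 1740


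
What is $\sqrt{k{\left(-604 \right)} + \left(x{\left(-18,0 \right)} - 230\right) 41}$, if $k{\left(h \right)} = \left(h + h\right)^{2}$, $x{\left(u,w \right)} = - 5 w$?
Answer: $\sqrt{1449834} \approx 1204.1$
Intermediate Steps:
$k{\left(h \right)} = 4 h^{2}$ ($k{\left(h \right)} = \left(2 h\right)^{2} = 4 h^{2}$)
$\sqrt{k{\left(-604 \right)} + \left(x{\left(-18,0 \right)} - 230\right) 41} = \sqrt{4 \left(-604\right)^{2} + \left(\left(-5\right) 0 - 230\right) 41} = \sqrt{4 \cdot 364816 + \left(0 - 230\right) 41} = \sqrt{1459264 - 9430} = \sqrt{1449834}$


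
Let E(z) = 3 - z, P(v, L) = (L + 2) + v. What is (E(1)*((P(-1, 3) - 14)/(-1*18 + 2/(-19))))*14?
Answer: 665/43 ≈ 15.465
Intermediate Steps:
P(v, L) = 2 + L + v (P(v, L) = (2 + L) + v = 2 + L + v)
(E(1)*((P(-1, 3) - 14)/(-1*18 + 2/(-19))))*14 = ((3 - 1*1)*(((2 + 3 - 1) - 14)/(-1*18 + 2/(-19))))*14 = ((3 - 1)*((4 - 14)/(-18 + 2*(-1/19))))*14 = (2*(-10/(-18 - 2/19)))*14 = (2*(-10/(-344/19)))*14 = (2*(-10*(-19/344)))*14 = (2*(95/172))*14 = (95/86)*14 = 665/43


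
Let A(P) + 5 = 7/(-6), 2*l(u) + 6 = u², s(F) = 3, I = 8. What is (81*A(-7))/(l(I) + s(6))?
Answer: -999/64 ≈ -15.609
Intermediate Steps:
l(u) = -3 + u²/2
A(P) = -37/6 (A(P) = -5 + 7/(-6) = -5 + 7*(-⅙) = -5 - 7/6 = -37/6)
(81*A(-7))/(l(I) + s(6)) = (81*(-37/6))/((-3 + (½)*8²) + 3) = -999/(2*((-3 + (½)*64) + 3)) = -999/(2*((-3 + 32) + 3)) = -999/(2*(29 + 3)) = -999/2/32 = -999/2*1/32 = -999/64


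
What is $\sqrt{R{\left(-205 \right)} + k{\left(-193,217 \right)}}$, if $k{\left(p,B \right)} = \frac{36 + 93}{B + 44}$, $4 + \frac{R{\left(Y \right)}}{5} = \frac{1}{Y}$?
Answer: $\frac{4 i \sqrt{15530718}}{3567} \approx 4.4193 i$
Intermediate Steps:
$R{\left(Y \right)} = -20 + \frac{5}{Y}$
$k{\left(p,B \right)} = \frac{129}{44 + B}$
$\sqrt{R{\left(-205 \right)} + k{\left(-193,217 \right)}} = \sqrt{\left(-20 + \frac{5}{-205}\right) + \frac{129}{44 + 217}} = \sqrt{\left(-20 + 5 \left(- \frac{1}{205}\right)\right) + \frac{129}{261}} = \sqrt{\left(-20 - \frac{1}{41}\right) + 129 \cdot \frac{1}{261}} = \sqrt{- \frac{821}{41} + \frac{43}{87}} = \sqrt{- \frac{69664}{3567}} = \frac{4 i \sqrt{15530718}}{3567}$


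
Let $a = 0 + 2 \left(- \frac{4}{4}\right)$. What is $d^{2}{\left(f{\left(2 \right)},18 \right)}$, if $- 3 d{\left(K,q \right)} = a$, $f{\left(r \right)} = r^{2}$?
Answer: $\frac{4}{9} \approx 0.44444$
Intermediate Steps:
$a = -2$ ($a = 0 + 2 \left(\left(-4\right) \frac{1}{4}\right) = 0 + 2 \left(-1\right) = 0 - 2 = -2$)
$d{\left(K,q \right)} = \frac{2}{3}$ ($d{\left(K,q \right)} = \left(- \frac{1}{3}\right) \left(-2\right) = \frac{2}{3}$)
$d^{2}{\left(f{\left(2 \right)},18 \right)} = \left(\frac{2}{3}\right)^{2} = \frac{4}{9}$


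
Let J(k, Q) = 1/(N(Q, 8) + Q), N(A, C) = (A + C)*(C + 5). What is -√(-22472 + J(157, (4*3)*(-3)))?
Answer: -I*√8988801/20 ≈ -149.91*I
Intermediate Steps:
N(A, C) = (5 + C)*(A + C) (N(A, C) = (A + C)*(5 + C) = (5 + C)*(A + C))
J(k, Q) = 1/(104 + 14*Q) (J(k, Q) = 1/((8² + 5*Q + 5*8 + Q*8) + Q) = 1/((64 + 5*Q + 40 + 8*Q) + Q) = 1/((104 + 13*Q) + Q) = 1/(104 + 14*Q))
-√(-22472 + J(157, (4*3)*(-3))) = -√(-22472 + 1/(2*(52 + 7*((4*3)*(-3))))) = -√(-22472 + 1/(2*(52 + 7*(12*(-3))))) = -√(-22472 + 1/(2*(52 + 7*(-36)))) = -√(-22472 + 1/(2*(52 - 252))) = -√(-22472 + (½)/(-200)) = -√(-22472 + (½)*(-1/200)) = -√(-22472 - 1/400) = -√(-8988801/400) = -I*√8988801/20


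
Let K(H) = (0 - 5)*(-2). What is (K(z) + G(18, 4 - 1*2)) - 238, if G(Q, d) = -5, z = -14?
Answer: -233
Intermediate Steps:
K(H) = 10 (K(H) = -5*(-2) = 10)
(K(z) + G(18, 4 - 1*2)) - 238 = (10 - 5) - 238 = 5 - 238 = -233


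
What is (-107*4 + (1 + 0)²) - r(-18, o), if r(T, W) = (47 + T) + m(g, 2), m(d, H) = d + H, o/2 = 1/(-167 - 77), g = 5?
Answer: -463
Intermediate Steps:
o = -1/122 (o = 2/(-167 - 77) = 2/(-244) = 2*(-1/244) = -1/122 ≈ -0.0081967)
m(d, H) = H + d
r(T, W) = 54 + T (r(T, W) = (47 + T) + (2 + 5) = (47 + T) + 7 = 54 + T)
(-107*4 + (1 + 0)²) - r(-18, o) = (-107*4 + (1 + 0)²) - (54 - 18) = (-428 + 1²) - 1*36 = (-428 + 1) - 36 = -427 - 36 = -463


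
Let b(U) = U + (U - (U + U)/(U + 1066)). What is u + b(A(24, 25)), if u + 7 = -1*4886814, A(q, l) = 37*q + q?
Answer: -4831262945/989 ≈ -4.8850e+6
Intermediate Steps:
A(q, l) = 38*q
u = -4886821 (u = -7 - 1*4886814 = -7 - 4886814 = -4886821)
b(U) = 2*U - 2*U/(1066 + U) (b(U) = U + (U - 2*U/(1066 + U)) = 2*U - 2*U/(1066 + U))
u + b(A(24, 25)) = -4886821 + 2*(38*24)*(1065 + 38*24)/(1066 + 38*24) = -4886821 + 2*912*(1065 + 912)/(1066 + 912) = -4886821 + 2*912*1977/1978 = -4886821 + 2*912*(1/1978)*1977 = -4886821 + 1803024/989 = -4831262945/989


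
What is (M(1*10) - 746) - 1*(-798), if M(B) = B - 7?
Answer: 55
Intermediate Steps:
M(B) = -7 + B
(M(1*10) - 746) - 1*(-798) = ((-7 + 1*10) - 746) - 1*(-798) = ((-7 + 10) - 746) + 798 = (3 - 746) + 798 = -743 + 798 = 55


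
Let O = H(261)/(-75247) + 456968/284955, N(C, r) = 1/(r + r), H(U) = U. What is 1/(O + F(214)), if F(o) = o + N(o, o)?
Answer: 9177179802780/1978623069679753 ≈ 0.0046382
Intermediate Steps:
N(C, r) = 1/(2*r)
O = 34311097841/21442008885 (O = 261/(-75247) + 456968/284955 = 261*(-1/75247) + 456968*(1/284955) = -261/75247 + 456968/284955 = 34311097841/21442008885 ≈ 1.6002)
F(o) = o + 1/(2*o)
1/(O + F(214)) = 1/(34311097841/21442008885 + (214 + (½)/214)) = 1/(34311097841/21442008885 + (214 + (½)*(1/214))) = 1/(34311097841/21442008885 + (214 + 1/428)) = 1/(34311097841/21442008885 + 91593/428) = 1/(1978623069679753/9177179802780) = 9177179802780/1978623069679753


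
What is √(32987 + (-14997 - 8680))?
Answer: 7*√190 ≈ 96.488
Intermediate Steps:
√(32987 + (-14997 - 8680)) = √(32987 - 23677) = √9310 = 7*√190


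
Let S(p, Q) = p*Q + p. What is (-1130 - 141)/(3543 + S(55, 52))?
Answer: -1271/6458 ≈ -0.19681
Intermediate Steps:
S(p, Q) = p + Q*p (S(p, Q) = Q*p + p = p + Q*p)
(-1130 - 141)/(3543 + S(55, 52)) = (-1130 - 141)/(3543 + 55*(1 + 52)) = -1271/(3543 + 55*53) = -1271/(3543 + 2915) = -1271/6458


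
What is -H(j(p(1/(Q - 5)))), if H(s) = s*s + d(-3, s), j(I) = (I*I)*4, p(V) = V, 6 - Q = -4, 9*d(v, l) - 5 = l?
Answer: -1123/1875 ≈ -0.59893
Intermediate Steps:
d(v, l) = 5/9 + l/9
Q = 10 (Q = 6 - 1*(-4) = 6 + 4 = 10)
j(I) = 4*I² (j(I) = I²*4 = 4*I²)
H(s) = 5/9 + s² + s/9 (H(s) = s*s + (5/9 + s/9) = s² + (5/9 + s/9) = 5/9 + s² + s/9)
-H(j(p(1/(Q - 5)))) = -(5/9 + (4*(1/(10 - 5))²)² + (4*(1/(10 - 5))²)/9) = -(5/9 + (4*(1/5)²)² + (4*(1/5)²)/9) = -(5/9 + (4*(⅕)²)² + (4*(⅕)²)/9) = -(5/9 + (4*(1/25))² + (4*(1/25))/9) = -(5/9 + (4/25)² + (⅑)*(4/25)) = -(5/9 + 16/625 + 4/225) = -1*1123/1875 = -1123/1875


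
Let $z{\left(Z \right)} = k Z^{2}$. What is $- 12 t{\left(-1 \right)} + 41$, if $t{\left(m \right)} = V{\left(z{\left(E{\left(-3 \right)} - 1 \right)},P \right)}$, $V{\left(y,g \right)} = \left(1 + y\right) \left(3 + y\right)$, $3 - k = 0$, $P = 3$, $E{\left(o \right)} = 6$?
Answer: $-71095$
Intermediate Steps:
$k = 3$ ($k = 3 - 0 = 3 + 0 = 3$)
$z{\left(Z \right)} = 3 Z^{2}$
$t{\left(m \right)} = 5928$ ($t{\left(m \right)} = 3 + \left(3 \left(6 - 1\right)^{2}\right)^{2} + 4 \cdot 3 \left(6 - 1\right)^{2} = 3 + \left(3 \cdot 5^{2}\right)^{2} + 4 \cdot 3 \cdot 5^{2} = 3 + \left(3 \cdot 25\right)^{2} + 4 \cdot 3 \cdot 25 = 3 + 75^{2} + 4 \cdot 75 = 3 + 5625 + 300 = 5928$)
$- 12 t{\left(-1 \right)} + 41 = \left(-12\right) 5928 + 41 = -71136 + 41 = -71095$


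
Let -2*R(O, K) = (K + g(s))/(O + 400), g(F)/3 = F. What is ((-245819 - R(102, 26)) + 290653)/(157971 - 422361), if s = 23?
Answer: -15004477/88482520 ≈ -0.16958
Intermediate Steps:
g(F) = 3*F
R(O, K) = -(69 + K)/(2*(400 + O)) (R(O, K) = -(K + 3*23)/(2*(O + 400)) = -(K + 69)/(2*(400 + O)) = -(69 + K)/(2*(400 + O)))
((-245819 - R(102, 26)) + 290653)/(157971 - 422361) = ((-245819 - (-69 - 1*26)/(2*(400 + 102))) + 290653)/(157971 - 422361) = ((-245819 - (-69 - 26)/(2*502)) + 290653)/(-264390) = ((-245819 - (-95)/(2*502)) + 290653)*(-1/264390) = ((-245819 - 1*(-95/1004)) + 290653)*(-1/264390) = ((-245819 + 95/1004) + 290653)*(-1/264390) = (-246802181/1004 + 290653)*(-1/264390) = (45013431/1004)*(-1/264390) = -15004477/88482520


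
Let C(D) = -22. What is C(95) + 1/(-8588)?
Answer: -188937/8588 ≈ -22.000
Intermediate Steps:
C(95) + 1/(-8588) = -22 + 1/(-8588) = -22 - 1/8588 = -188937/8588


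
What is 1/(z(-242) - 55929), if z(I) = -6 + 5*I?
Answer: -1/57145 ≈ -1.7499e-5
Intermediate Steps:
1/(z(-242) - 55929) = 1/((-6 + 5*(-242)) - 55929) = 1/((-6 - 1210) - 55929) = 1/(-1216 - 55929) = 1/(-57145) = -1/57145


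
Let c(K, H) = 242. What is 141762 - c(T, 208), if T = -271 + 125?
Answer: 141520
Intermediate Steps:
T = -146
141762 - c(T, 208) = 141762 - 1*242 = 141762 - 242 = 141520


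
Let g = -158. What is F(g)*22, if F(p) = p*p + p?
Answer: 545732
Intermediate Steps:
F(p) = p + p² (F(p) = p² + p = p + p²)
F(g)*22 = -158*(1 - 158)*22 = -158*(-157)*22 = 24806*22 = 545732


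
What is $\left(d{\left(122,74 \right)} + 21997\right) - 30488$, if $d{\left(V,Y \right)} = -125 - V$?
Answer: $-8738$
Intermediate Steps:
$\left(d{\left(122,74 \right)} + 21997\right) - 30488 = \left(\left(-125 - 122\right) + 21997\right) - 30488 = \left(-247 + 21997\right) - 30488 = 21750 - 30488 = -8738$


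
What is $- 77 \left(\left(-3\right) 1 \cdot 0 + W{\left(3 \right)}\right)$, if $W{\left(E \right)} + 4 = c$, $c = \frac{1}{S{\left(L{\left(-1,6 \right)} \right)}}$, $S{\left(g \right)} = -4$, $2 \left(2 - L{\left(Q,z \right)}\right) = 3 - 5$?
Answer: $\frac{1309}{4} \approx 327.25$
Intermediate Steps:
$L{\left(Q,z \right)} = 3$ ($L{\left(Q,z \right)} = 2 - \frac{3 - 5}{2} = 2 - -1 = 2 + 1 = 3$)
$c = - \frac{1}{4}$ ($c = \frac{1}{-4} = - \frac{1}{4} \approx -0.25$)
$W{\left(E \right)} = - \frac{17}{4}$ ($W{\left(E \right)} = -4 - \frac{1}{4} = - \frac{17}{4}$)
$- 77 \left(\left(-3\right) 1 \cdot 0 + W{\left(3 \right)}\right) = - 77 \left(\left(-3\right) 1 \cdot 0 - \frac{17}{4}\right) = - 77 \left(\left(-3\right) 0 - \frac{17}{4}\right) = - 77 \left(0 - \frac{17}{4}\right) = \left(-77\right) \left(- \frac{17}{4}\right) = \frac{1309}{4}$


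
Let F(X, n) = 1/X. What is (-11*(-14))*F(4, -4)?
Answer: 77/2 ≈ 38.500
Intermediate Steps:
(-11*(-14))*F(4, -4) = -11*(-14)/4 = 154*(¼) = 77/2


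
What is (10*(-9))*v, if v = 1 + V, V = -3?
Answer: 180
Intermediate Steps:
v = -2 (v = 1 - 3 = -2)
(10*(-9))*v = (10*(-9))*(-2) = -90*(-2) = 180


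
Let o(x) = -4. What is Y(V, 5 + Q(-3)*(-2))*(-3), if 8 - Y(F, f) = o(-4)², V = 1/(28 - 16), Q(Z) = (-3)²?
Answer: 24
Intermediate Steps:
Q(Z) = 9
V = 1/12 ≈ 0.083333
Y(F, f) = -8 (Y(F, f) = 8 - 1*(-4)² = 8 - 1*16 = 8 - 16 = -8)
Y(V, 5 + Q(-3)*(-2))*(-3) = -8*(-3) = 24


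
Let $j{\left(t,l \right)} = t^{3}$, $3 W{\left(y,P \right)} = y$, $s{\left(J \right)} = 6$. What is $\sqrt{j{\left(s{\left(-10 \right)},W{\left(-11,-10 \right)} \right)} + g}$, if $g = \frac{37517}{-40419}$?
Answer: $\frac{\sqrt{4337800513}}{4491} \approx 14.665$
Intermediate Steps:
$W{\left(y,P \right)} = \frac{y}{3}$
$g = - \frac{37517}{40419}$ ($g = 37517 \left(- \frac{1}{40419}\right) = - \frac{37517}{40419} \approx -0.9282$)
$\sqrt{j{\left(s{\left(-10 \right)},W{\left(-11,-10 \right)} \right)} + g} = \sqrt{6^{3} - \frac{37517}{40419}} = \sqrt{216 - \frac{37517}{40419}} = \sqrt{\frac{8692987}{40419}} = \frac{\sqrt{4337800513}}{4491}$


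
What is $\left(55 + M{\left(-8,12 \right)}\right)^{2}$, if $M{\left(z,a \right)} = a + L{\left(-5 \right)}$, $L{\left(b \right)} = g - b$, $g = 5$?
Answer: $5929$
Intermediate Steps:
$L{\left(b \right)} = 5 - b$
$M{\left(z,a \right)} = 10 + a$ ($M{\left(z,a \right)} = a + \left(5 - -5\right) = a + \left(5 + 5\right) = a + 10 = 10 + a$)
$\left(55 + M{\left(-8,12 \right)}\right)^{2} = \left(55 + \left(10 + 12\right)\right)^{2} = \left(55 + 22\right)^{2} = 77^{2} = 5929$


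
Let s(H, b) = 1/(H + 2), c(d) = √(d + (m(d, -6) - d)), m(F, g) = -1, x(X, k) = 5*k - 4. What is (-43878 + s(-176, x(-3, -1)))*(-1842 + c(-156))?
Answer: 2343875311/29 - 7634773*I/174 ≈ 8.0823e+7 - 43878.0*I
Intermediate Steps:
x(X, k) = -4 + 5*k
c(d) = I (c(d) = √(d + (-1 - d)) = √(-1) = I)
s(H, b) = 1/(2 + H)
(-43878 + s(-176, x(-3, -1)))*(-1842 + c(-156)) = (-43878 + 1/(2 - 176))*(-1842 + I) = (-43878 + 1/(-174))*(-1842 + I) = (-43878 - 1/174)*(-1842 + I) = -7634773*(-1842 + I)/174 = 2343875311/29 - 7634773*I/174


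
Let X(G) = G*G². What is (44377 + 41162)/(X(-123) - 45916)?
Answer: -85539/1906783 ≈ -0.044860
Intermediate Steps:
X(G) = G³
(44377 + 41162)/(X(-123) - 45916) = (44377 + 41162)/((-123)³ - 45916) = 85539/(-1860867 - 45916) = 85539/(-1906783) = 85539*(-1/1906783) = -85539/1906783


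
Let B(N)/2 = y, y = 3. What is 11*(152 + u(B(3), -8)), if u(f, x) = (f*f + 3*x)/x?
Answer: 3311/2 ≈ 1655.5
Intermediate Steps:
B(N) = 6 (B(N) = 2*3 = 6)
u(f, x) = (f² + 3*x)/x
11*(152 + u(B(3), -8)) = 11*(152 + (3 + 6²/(-8))) = 11*(152 + (3 + 36*(-⅛))) = 11*(152 + (3 - 9/2)) = 11*(152 - 3/2) = 11*(301/2) = 3311/2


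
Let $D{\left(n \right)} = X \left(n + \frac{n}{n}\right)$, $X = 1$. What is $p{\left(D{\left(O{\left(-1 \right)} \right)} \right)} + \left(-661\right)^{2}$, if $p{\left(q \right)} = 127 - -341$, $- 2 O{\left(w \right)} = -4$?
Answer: $437389$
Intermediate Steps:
$O{\left(w \right)} = 2$ ($O{\left(w \right)} = \left(- \frac{1}{2}\right) \left(-4\right) = 2$)
$D{\left(n \right)} = 1 + n$ ($D{\left(n \right)} = 1 \left(n + \frac{n}{n}\right) = 1 \left(n + 1\right) = 1 \left(1 + n\right) = 1 + n$)
$p{\left(q \right)} = 468$ ($p{\left(q \right)} = 127 + 341 = 468$)
$p{\left(D{\left(O{\left(-1 \right)} \right)} \right)} + \left(-661\right)^{2} = 468 + \left(-661\right)^{2} = 468 + 436921 = 437389$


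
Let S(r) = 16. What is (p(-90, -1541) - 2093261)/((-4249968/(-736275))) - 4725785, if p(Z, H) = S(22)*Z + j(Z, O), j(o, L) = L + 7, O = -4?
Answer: -3604451465805/708328 ≈ -5.0887e+6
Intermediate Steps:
j(o, L) = 7 + L
p(Z, H) = 3 + 16*Z (p(Z, H) = 16*Z + (7 - 4) = 16*Z + 3 = 3 + 16*Z)
(p(-90, -1541) - 2093261)/((-4249968/(-736275))) - 4725785 = ((3 + 16*(-90)) - 2093261)/((-4249968/(-736275))) - 4725785 = ((3 - 1440) - 2093261)/((-4249968*(-1/736275))) - 4725785 = (-1437 - 2093261)/(1416656/245425) - 4725785 = -2094698*245425/1416656 - 4725785 = -257045628325/708328 - 4725785 = -3604451465805/708328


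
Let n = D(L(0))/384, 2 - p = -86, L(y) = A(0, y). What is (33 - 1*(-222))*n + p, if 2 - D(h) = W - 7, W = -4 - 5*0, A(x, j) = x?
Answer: 12369/128 ≈ 96.633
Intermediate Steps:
W = -4 (W = -4 + 0 = -4)
L(y) = 0
p = 88 (p = 2 - 1*(-86) = 2 + 86 = 88)
D(h) = 13 (D(h) = 2 - (-4 - 7) = 2 - 1*(-11) = 2 + 11 = 13)
n = 13/384 ≈ 0.033854
(33 - 1*(-222))*n + p = (33 - 1*(-222))*(13/384) + 88 = (33 + 222)*(13/384) + 88 = 255*(13/384) + 88 = 1105/128 + 88 = 12369/128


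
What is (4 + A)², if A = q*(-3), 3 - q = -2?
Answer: 121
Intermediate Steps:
q = 5 (q = 3 - 1*(-2) = 3 + 2 = 5)
A = -15 (A = 5*(-3) = -15)
(4 + A)² = (4 - 15)² = (-11)² = 121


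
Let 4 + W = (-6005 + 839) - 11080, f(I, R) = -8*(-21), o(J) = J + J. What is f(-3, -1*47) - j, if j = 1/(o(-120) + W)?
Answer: 2770321/16490 ≈ 168.00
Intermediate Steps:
o(J) = 2*J
f(I, R) = 168
W = -16250 (W = -4 + ((-6005 + 839) - 11080) = -4 + (-5166 - 11080) = -4 - 16246 = -16250)
j = -1/16490 (j = 1/(2*(-120) - 16250) = 1/(-240 - 16250) = 1/(-16490) = -1/16490 ≈ -6.0643e-5)
f(-3, -1*47) - j = 168 - 1*(-1/16490) = 168 + 1/16490 = 2770321/16490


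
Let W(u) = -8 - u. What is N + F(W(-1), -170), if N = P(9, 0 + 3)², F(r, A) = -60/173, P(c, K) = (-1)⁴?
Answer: 113/173 ≈ 0.65318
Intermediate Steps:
P(c, K) = 1
F(r, A) = -60/173 (F(r, A) = -60*1/173 = -60/173)
N = 1 (N = 1² = 1)
N + F(W(-1), -170) = 1 - 60/173 = 113/173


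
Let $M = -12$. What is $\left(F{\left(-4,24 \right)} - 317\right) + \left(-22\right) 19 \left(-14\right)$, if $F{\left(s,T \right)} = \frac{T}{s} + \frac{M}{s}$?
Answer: $5532$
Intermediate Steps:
$F{\left(s,T \right)} = - \frac{12}{s} + \frac{T}{s}$ ($F{\left(s,T \right)} = \frac{T}{s} - \frac{12}{s} = - \frac{12}{s} + \frac{T}{s}$)
$\left(F{\left(-4,24 \right)} - 317\right) + \left(-22\right) 19 \left(-14\right) = \left(\frac{-12 + 24}{-4} - 317\right) + \left(-22\right) 19 \left(-14\right) = \left(\left(- \frac{1}{4}\right) 12 - 317\right) - -5852 = \left(-3 - 317\right) + 5852 = -320 + 5852 = 5532$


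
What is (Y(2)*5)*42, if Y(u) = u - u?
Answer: 0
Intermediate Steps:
Y(u) = 0
(Y(2)*5)*42 = (0*5)*42 = 0*42 = 0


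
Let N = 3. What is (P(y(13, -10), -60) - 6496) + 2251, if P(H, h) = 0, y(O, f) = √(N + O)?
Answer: -4245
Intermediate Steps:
y(O, f) = √(3 + O)
(P(y(13, -10), -60) - 6496) + 2251 = (0 - 6496) + 2251 = -6496 + 2251 = -4245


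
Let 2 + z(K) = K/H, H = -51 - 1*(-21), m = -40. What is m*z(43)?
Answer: 412/3 ≈ 137.33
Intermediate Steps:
H = -30 (H = -51 + 21 = -30)
z(K) = -2 - K/30 (z(K) = -2 + K/(-30) = -2 + K*(-1/30) = -2 - K/30)
m*z(43) = -40*(-2 - 1/30*43) = -40*(-2 - 43/30) = -40*(-103/30) = 412/3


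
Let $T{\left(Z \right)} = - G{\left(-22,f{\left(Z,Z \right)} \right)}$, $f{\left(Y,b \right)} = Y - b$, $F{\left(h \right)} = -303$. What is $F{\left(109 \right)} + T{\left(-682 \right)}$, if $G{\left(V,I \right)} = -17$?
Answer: $-286$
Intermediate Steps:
$T{\left(Z \right)} = 17$ ($T{\left(Z \right)} = \left(-1\right) \left(-17\right) = 17$)
$F{\left(109 \right)} + T{\left(-682 \right)} = -303 + 17 = -286$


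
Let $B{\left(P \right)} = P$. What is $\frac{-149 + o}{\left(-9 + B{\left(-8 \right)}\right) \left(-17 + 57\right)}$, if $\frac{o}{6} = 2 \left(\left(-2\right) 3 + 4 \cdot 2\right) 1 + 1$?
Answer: $\frac{7}{40} \approx 0.175$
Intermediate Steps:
$o = 30$ ($o = 6 \left(2 \left(\left(-2\right) 3 + 4 \cdot 2\right) 1 + 1\right) = 6 \left(2 \left(-6 + 8\right) 1 + 1\right) = 6 \left(2 \cdot 2 \cdot 1 + 1\right) = 6 \left(2 \cdot 2 + 1\right) = 6 \left(4 + 1\right) = 6 \cdot 5 = 30$)
$\frac{-149 + o}{\left(-9 + B{\left(-8 \right)}\right) \left(-17 + 57\right)} = \frac{-149 + 30}{\left(-9 - 8\right) \left(-17 + 57\right)} = \frac{1}{\left(-17\right) 40} \left(-119\right) = \frac{1}{-680} \left(-119\right) = \left(- \frac{1}{680}\right) \left(-119\right) = \frac{7}{40}$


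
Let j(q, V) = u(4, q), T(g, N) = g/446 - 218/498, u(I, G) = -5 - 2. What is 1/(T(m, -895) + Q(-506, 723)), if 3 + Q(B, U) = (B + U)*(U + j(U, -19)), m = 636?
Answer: 55527/8627229338 ≈ 6.4362e-6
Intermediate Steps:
u(I, G) = -7
T(g, N) = -109/249 + g/446 (T(g, N) = g*(1/446) - 218*1/498 = g/446 - 109/249 = -109/249 + g/446)
j(q, V) = -7
Q(B, U) = -3 + (-7 + U)*(B + U) (Q(B, U) = -3 + (B + U)*(U - 7) = -3 + (B + U)*(-7 + U) = -3 + (-7 + U)*(B + U))
1/(T(m, -895) + Q(-506, 723)) = 1/((-109/249 + (1/446)*636) + (-3 + 723² - 7*(-506) - 7*723 - 506*723)) = 1/((-109/249 + 318/223) + (-3 + 522729 + 3542 - 5061 - 365838)) = 1/(54875/55527 + 155369) = 1/(8627229338/55527) = 55527/8627229338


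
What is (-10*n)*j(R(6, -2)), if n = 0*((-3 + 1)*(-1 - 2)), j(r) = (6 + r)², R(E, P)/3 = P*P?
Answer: 0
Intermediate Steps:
R(E, P) = 3*P² (R(E, P) = 3*(P*P) = 3*P²)
n = 0 (n = 0*(-2*(-3)) = 0*6 = 0)
(-10*n)*j(R(6, -2)) = (-10*0)*(6 + 3*(-2)²)² = 0*(6 + 3*4)² = 0*(6 + 12)² = 0*18² = 0*324 = 0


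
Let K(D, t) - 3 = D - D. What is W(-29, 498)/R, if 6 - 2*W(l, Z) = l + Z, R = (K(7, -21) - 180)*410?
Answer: 463/145140 ≈ 0.0031900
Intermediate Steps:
K(D, t) = 3 (K(D, t) = 3 + (D - D) = 3 + 0 = 3)
R = -72570 (R = (3 - 180)*410 = -177*410 = -72570)
W(l, Z) = 3 - Z/2 - l/2 (W(l, Z) = 3 - (l + Z)/2 = 3 - (Z + l)/2 = 3 + (-Z/2 - l/2) = 3 - Z/2 - l/2)
W(-29, 498)/R = (3 - ½*498 - ½*(-29))/(-72570) = (3 - 249 + 29/2)*(-1/72570) = -463/2*(-1/72570) = 463/145140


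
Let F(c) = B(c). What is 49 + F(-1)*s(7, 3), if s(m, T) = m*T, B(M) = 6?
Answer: 175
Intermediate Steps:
F(c) = 6
s(m, T) = T*m
49 + F(-1)*s(7, 3) = 49 + 6*(3*7) = 49 + 6*21 = 49 + 126 = 175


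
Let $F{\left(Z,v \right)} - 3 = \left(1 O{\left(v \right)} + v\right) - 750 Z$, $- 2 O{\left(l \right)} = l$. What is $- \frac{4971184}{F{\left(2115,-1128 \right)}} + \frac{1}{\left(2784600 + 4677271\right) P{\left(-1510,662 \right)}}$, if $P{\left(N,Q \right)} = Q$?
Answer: $\frac{24556448927711579}{7838463286998222} \approx 3.1328$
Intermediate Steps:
$O{\left(l \right)} = - \frac{l}{2}$
$F{\left(Z,v \right)} = 3 + \frac{v}{2} - 750 Z$ ($F{\left(Z,v \right)} = 3 - \left(- v + 750 Z - - \frac{v}{2}\right) = 3 - \left(750 Z - \frac{v}{2}\right) = 3 + \frac{v}{2} - 750 Z$)
$- \frac{4971184}{F{\left(2115,-1128 \right)}} + \frac{1}{\left(2784600 + 4677271\right) P{\left(-1510,662 \right)}} = - \frac{4971184}{3 + \frac{1}{2} \left(-1128\right) - 1586250} + \frac{1}{\left(2784600 + 4677271\right) 662} = - \frac{4971184}{3 - 564 - 1586250} + \frac{1}{7461871} \cdot \frac{1}{662} = - \frac{4971184}{-1586811} + \frac{1}{7461871} \cdot \frac{1}{662} = \left(-4971184\right) \left(- \frac{1}{1586811}\right) + \frac{1}{4939758602} = \frac{4971184}{1586811} + \frac{1}{4939758602} = \frac{24556448927711579}{7838463286998222}$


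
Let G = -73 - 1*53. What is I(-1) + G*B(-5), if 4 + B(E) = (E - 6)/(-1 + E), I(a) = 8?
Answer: 281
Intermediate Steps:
G = -126 (G = -73 - 53 = -126)
B(E) = -4 + (-6 + E)/(-1 + E) (B(E) = -4 + (E - 6)/(-1 + E) = -4 + (-6 + E)/(-1 + E))
I(-1) + G*B(-5) = 8 - 126*(-2 - 3*(-5))/(-1 - 5) = 8 - 126*(-2 + 15)/(-6) = 8 - (-21)*13 = 8 - 126*(-13/6) = 8 + 273 = 281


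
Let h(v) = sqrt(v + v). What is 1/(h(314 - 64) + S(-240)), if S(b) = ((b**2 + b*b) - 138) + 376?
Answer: 57719/6662965672 - 5*sqrt(5)/6662965672 ≈ 8.6610e-6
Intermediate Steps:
S(b) = 238 + 2*b**2 (S(b) = ((b**2 + b**2) - 138) + 376 = (2*b**2 - 138) + 376 = (-138 + 2*b**2) + 376 = 238 + 2*b**2)
h(v) = sqrt(2)*sqrt(v) (h(v) = sqrt(2*v) = sqrt(2)*sqrt(v))
1/(h(314 - 64) + S(-240)) = 1/(sqrt(2)*sqrt(314 - 64) + (238 + 2*(-240)**2)) = 1/(sqrt(2)*sqrt(250) + (238 + 2*57600)) = 1/(sqrt(2)*(5*sqrt(10)) + (238 + 115200)) = 1/(10*sqrt(5) + 115438) = 1/(115438 + 10*sqrt(5))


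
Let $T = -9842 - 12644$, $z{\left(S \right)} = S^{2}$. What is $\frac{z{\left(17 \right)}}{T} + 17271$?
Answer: $\frac{388355417}{22486} \approx 17271.0$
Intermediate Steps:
$T = -22486$
$\frac{z{\left(17 \right)}}{T} + 17271 = \frac{17^{2}}{-22486} + 17271 = 289 \left(- \frac{1}{22486}\right) + 17271 = - \frac{289}{22486} + 17271 = \frac{388355417}{22486}$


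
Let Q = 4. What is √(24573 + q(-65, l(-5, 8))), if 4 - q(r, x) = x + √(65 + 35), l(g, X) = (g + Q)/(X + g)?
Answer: √221106/3 ≈ 156.74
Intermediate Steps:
l(g, X) = (4 + g)/(X + g) (l(g, X) = (g + 4)/(X + g) = (4 + g)/(X + g))
q(r, x) = -6 - x (q(r, x) = 4 - (x + √(65 + 35)) = 4 - (x + √100) = 4 - (x + 10) = 4 - (10 + x) = 4 + (-10 - x) = -6 - x)
√(24573 + q(-65, l(-5, 8))) = √(24573 + (-6 - (4 - 5)/(8 - 5))) = √(24573 + (-6 - (-1)/3)) = √(24573 + (-6 - 1*(-⅓))) = √(24573 + (-6 + ⅓)) = √(24573 - 17/3) = √(73702/3) = √221106/3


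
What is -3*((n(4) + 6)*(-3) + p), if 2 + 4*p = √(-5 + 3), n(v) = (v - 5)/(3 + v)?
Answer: 759/14 - 3*I*√2/4 ≈ 54.214 - 1.0607*I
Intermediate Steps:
n(v) = (-5 + v)/(3 + v)
p = -½ + I*√2/4 (p = -½ + √(-5 + 3)/4 = -½ + √(-2)/4 = -½ + (I*√2)/4 = -½ + I*√2/4 ≈ -0.5 + 0.35355*I)
-3*((n(4) + 6)*(-3) + p) = -3*(((-5 + 4)/(3 + 4) + 6)*(-3) + (-½ + I*√2/4)) = -3*((-1/7 + 6)*(-3) + (-½ + I*√2/4)) = -3*(((⅐)*(-1) + 6)*(-3) + (-½ + I*√2/4)) = -3*((-⅐ + 6)*(-3) + (-½ + I*√2/4)) = -3*((41/7)*(-3) + (-½ + I*√2/4)) = -3*(-123/7 + (-½ + I*√2/4)) = -3*(-253/14 + I*√2/4) = 759/14 - 3*I*√2/4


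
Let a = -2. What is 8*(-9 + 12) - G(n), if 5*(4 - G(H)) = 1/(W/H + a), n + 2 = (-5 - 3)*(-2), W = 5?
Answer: 2286/115 ≈ 19.878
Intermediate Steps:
n = 14 (n = -2 + (-5 - 3)*(-2) = -2 - 8*(-2) = -2 + 16 = 14)
G(H) = 4 - 1/(5*(-2 + 5/H)) (G(H) = 4 - 1/(5*(5/H - 2)) = 4 - 1/(5*(-2 + 5/H)))
8*(-9 + 12) - G(n) = 8*(-9 + 12) - (100 - 41*14)/(5*(5 - 2*14)) = 8*3 - (100 - 574)/(5*(5 - 28)) = 24 - (-474)/(5*(-23)) = 24 - (-1)*(-474)/(5*23) = 24 - 1*474/115 = 24 - 474/115 = 2286/115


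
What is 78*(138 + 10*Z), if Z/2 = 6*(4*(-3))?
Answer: -101556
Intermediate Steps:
Z = -144 (Z = 2*(6*(4*(-3))) = 2*(6*(-12)) = 2*(-72) = -144)
78*(138 + 10*Z) = 78*(138 + 10*(-144)) = 78*(138 - 1440) = 78*(-1302) = -101556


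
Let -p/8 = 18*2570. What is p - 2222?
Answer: -372302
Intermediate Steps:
p = -370080 (p = -144*2570 = -8*46260 = -370080)
p - 2222 = -370080 - 2222 = -372302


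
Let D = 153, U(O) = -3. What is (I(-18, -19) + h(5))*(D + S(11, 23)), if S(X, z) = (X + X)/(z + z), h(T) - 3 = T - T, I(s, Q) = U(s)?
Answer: 0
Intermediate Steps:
I(s, Q) = -3
h(T) = 3 (h(T) = 3 + (T - T) = 3 + 0 = 3)
S(X, z) = X/z (S(X, z) = (2*X)/((2*z)) = (2*X)*(1/(2*z)) = X/z)
(I(-18, -19) + h(5))*(D + S(11, 23)) = (-3 + 3)*(153 + 11/23) = 0*(153 + 11*(1/23)) = 0*(153 + 11/23) = 0*(3530/23) = 0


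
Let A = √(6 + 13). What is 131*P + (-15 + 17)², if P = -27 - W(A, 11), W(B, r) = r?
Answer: -4974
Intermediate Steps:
A = √19 ≈ 4.3589
P = -38 (P = -27 - 1*11 = -27 - 11 = -38)
131*P + (-15 + 17)² = 131*(-38) + (-15 + 17)² = -4978 + 2² = -4978 + 4 = -4974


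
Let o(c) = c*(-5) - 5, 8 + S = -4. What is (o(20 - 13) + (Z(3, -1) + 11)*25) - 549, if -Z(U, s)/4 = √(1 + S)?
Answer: -314 - 100*I*√11 ≈ -314.0 - 331.66*I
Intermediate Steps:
S = -12 (S = -8 - 4 = -12)
Z(U, s) = -4*I*√11 (Z(U, s) = -4*√(1 - 12) = -4*I*√11)
o(c) = -5 - 5*c (o(c) = -5*c - 5 = -5 - 5*c)
(o(20 - 13) + (Z(3, -1) + 11)*25) - 549 = ((-5 - 5*(20 - 13)) + (-4*I*√11 + 11)*25) - 549 = ((-5 - 5*7) + (11 - 4*I*√11)*25) - 549 = ((-5 - 35) + (275 - 100*I*√11)) - 549 = (-40 + (275 - 100*I*√11)) - 549 = (235 - 100*I*√11) - 549 = -314 - 100*I*√11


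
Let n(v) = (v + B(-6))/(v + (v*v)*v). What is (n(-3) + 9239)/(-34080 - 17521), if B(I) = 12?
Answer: -92387/516010 ≈ -0.17904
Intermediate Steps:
n(v) = (12 + v)/(v + v³) (n(v) = (v + 12)/(v + (v*v)*v) = (12 + v)/(v + v²*v) = (12 + v)/(v + v³))
(n(-3) + 9239)/(-34080 - 17521) = ((12 - 3)/(-3 + (-3)³) + 9239)/(-34080 - 17521) = (9/(-3 - 27) + 9239)/(-51601) = (9/(-30) + 9239)*(-1/51601) = (-1/30*9 + 9239)*(-1/51601) = (-3/10 + 9239)*(-1/51601) = (92387/10)*(-1/51601) = -92387/516010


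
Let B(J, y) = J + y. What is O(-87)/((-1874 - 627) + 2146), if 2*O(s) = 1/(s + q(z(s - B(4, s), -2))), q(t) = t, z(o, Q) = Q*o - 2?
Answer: 1/57510 ≈ 1.7388e-5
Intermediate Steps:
z(o, Q) = -2 + Q*o
O(s) = 1/(2*(6 + s)) (O(s) = 1/(2*(s + (-2 - 2*(s - (4 + s))))) = 1/(2*(s + (-2 - 2*(s + (-4 - s))))) = 1/(2*(s + (-2 - 2*(-4)))) = 1/(2*(s + (-2 + 8))) = 1/(2*(s + 6)) = 1/(2*(6 + s)))
O(-87)/((-1874 - 627) + 2146) = (1/(2*(6 - 87)))/((-1874 - 627) + 2146) = ((1/2)/(-81))/(-2501 + 2146) = ((1/2)*(-1/81))/(-355) = -1/162*(-1/355) = 1/57510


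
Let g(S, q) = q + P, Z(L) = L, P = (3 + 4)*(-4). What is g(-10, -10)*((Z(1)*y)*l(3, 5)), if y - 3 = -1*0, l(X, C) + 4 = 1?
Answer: 342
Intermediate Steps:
P = -28 (P = 7*(-4) = -28)
l(X, C) = -3 (l(X, C) = -4 + 1 = -3)
g(S, q) = -28 + q (g(S, q) = q - 28 = -28 + q)
y = 3 (y = 3 - 1*0 = 3 + 0 = 3)
g(-10, -10)*((Z(1)*y)*l(3, 5)) = (-28 - 10)*((1*3)*(-3)) = -114*(-3) = -38*(-9) = 342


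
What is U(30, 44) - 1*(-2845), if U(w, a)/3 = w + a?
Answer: 3067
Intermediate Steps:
U(w, a) = 3*a + 3*w (U(w, a) = 3*(w + a) = 3*(a + w) = 3*a + 3*w)
U(30, 44) - 1*(-2845) = (3*44 + 3*30) - 1*(-2845) = (132 + 90) + 2845 = 222 + 2845 = 3067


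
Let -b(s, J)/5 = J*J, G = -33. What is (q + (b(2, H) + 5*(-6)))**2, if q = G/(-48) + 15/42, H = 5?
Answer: 297321049/12544 ≈ 23702.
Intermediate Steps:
b(s, J) = -5*J**2 (b(s, J) = -5*J*J = -5*J**2)
q = 117/112 (q = -33/(-48) + 15/42 = -33*(-1/48) + 15*(1/42) = 11/16 + 5/14 = 117/112 ≈ 1.0446)
(q + (b(2, H) + 5*(-6)))**2 = (117/112 + (-5*5**2 + 5*(-6)))**2 = (117/112 + (-5*25 - 30))**2 = (117/112 + (-125 - 30))**2 = (117/112 - 155)**2 = (-17243/112)**2 = 297321049/12544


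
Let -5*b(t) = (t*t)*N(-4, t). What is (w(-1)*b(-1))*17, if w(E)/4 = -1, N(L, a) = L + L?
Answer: -544/5 ≈ -108.80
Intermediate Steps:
N(L, a) = 2*L
w(E) = -4 (w(E) = 4*(-1) = -4)
b(t) = 8*t²/5 (b(t) = -t*t*2*(-4)/5 = -t²*(-8)/5 = -(-8)*t²/5 = 8*t²/5)
(w(-1)*b(-1))*17 = -32*(-1)²/5*17 = -32/5*17 = -544/5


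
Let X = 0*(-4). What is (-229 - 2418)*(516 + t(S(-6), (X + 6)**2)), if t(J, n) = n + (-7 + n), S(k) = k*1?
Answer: -1537907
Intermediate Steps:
S(k) = k
X = 0
t(J, n) = -7 + 2*n
(-229 - 2418)*(516 + t(S(-6), (X + 6)**2)) = (-229 - 2418)*(516 + (-7 + 2*(0 + 6)**2)) = -2647*(516 + (-7 + 2*6**2)) = -2647*(516 + (-7 + 2*36)) = -2647*(516 + (-7 + 72)) = -2647*(516 + 65) = -2647*581 = -1537907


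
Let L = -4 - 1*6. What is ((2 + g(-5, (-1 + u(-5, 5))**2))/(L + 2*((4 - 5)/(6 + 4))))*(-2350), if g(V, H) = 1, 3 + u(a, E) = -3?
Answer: 11750/17 ≈ 691.18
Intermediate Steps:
u(a, E) = -6 (u(a, E) = -3 - 3 = -6)
L = -10 (L = -4 - 6 = -10)
((2 + g(-5, (-1 + u(-5, 5))**2))/(L + 2*((4 - 5)/(6 + 4))))*(-2350) = ((2 + 1)/(-10 + 2*((4 - 5)/(6 + 4))))*(-2350) = (3/(-10 + 2*(-1/10)))*(-2350) = (3/(-10 - 1/5))*(-2350) = (3/(-51/5))*(-2350) = (3*(-5/51))*(-2350) = -5/17*(-2350) = 11750/17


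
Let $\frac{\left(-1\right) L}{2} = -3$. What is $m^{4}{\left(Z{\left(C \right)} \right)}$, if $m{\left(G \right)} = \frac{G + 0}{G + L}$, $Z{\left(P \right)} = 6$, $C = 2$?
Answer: $\frac{1}{16} \approx 0.0625$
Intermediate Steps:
$L = 6$ ($L = \left(-2\right) \left(-3\right) = 6$)
$m{\left(G \right)} = \frac{G}{6 + G}$ ($m{\left(G \right)} = \frac{G + 0}{G + 6} = \frac{G}{6 + G}$)
$m^{4}{\left(Z{\left(C \right)} \right)} = \left(\frac{6}{6 + 6}\right)^{4} = \left(\frac{6}{12}\right)^{4} = \left(6 \cdot \frac{1}{12}\right)^{4} = \left(\frac{1}{2}\right)^{4} = \frac{1}{16}$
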